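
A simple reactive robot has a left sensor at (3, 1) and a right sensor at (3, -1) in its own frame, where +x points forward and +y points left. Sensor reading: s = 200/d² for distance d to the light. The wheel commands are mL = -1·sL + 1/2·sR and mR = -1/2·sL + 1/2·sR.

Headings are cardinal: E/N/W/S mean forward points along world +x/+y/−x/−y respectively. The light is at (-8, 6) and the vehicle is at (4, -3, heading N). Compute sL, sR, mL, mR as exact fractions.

200/157 40/41 -5060/6437 -960/6437

left sensor world pos  = (3, 0); dL² = 157
right sensor world pos = (5, 0); dR² = 205
sL = 200/157 = 200/157
sR = 200/205 = 40/41
mL = -1·sL + 1/2·sR = -5060/6437
mR = -1/2·sL + 1/2·sR = -960/6437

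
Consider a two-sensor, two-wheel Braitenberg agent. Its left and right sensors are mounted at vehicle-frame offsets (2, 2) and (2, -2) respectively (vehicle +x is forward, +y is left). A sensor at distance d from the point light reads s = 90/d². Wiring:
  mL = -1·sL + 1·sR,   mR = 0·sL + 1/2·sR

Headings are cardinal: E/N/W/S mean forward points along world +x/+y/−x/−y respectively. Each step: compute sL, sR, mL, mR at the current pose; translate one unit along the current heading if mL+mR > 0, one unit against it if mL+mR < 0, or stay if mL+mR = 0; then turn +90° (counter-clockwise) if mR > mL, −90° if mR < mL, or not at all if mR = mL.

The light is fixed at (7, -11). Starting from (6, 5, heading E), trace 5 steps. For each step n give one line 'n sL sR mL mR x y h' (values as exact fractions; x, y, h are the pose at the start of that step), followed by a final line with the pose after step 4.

0 18/65 90/197 2304/12805 45/197 6 5 E
1 45/164 45/164 0 45/328 7 5 N
2 90/229 18/73 -2448/16717 9/73 7 6 W
3 5/13 45/113 20/1469 45/226 8 6 S
4 10/37 18/41 256/1517 9/41 8 5 E
final 9 5 N

n=0: pose=(6,5,E); sL=18/65, sR=90/197; mL=2304/12805, mR=45/197; mL+mR=5229/12805 → advance +1; mR−mL=621/12805 → turn +1·90°
n=1: pose=(7,5,N); sL=45/164, sR=45/164; mL=0, mR=45/328; mL+mR=45/328 → advance +1; mR−mL=45/328 → turn +1·90°
n=2: pose=(7,6,W); sL=90/229, sR=18/73; mL=-2448/16717, mR=9/73; mL+mR=-387/16717 → advance -1; mR−mL=4509/16717 → turn +1·90°
n=3: pose=(8,6,S); sL=5/13, sR=45/113; mL=20/1469, mR=45/226; mL+mR=625/2938 → advance +1; mR−mL=545/2938 → turn +1·90°
n=4: pose=(8,5,E); sL=10/37, sR=18/41; mL=256/1517, mR=9/41; mL+mR=589/1517 → advance +1; mR−mL=77/1517 → turn +1·90°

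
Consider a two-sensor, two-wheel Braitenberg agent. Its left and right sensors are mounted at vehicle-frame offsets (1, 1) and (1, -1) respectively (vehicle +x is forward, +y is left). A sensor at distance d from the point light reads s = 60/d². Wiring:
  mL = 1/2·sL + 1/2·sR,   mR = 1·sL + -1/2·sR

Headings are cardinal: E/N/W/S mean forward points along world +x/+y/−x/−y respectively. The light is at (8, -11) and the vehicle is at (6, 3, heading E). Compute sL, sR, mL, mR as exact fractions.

30/113 6/17 594/1921 171/1921

left sensor world pos  = (7, 4); dL² = 226
right sensor world pos = (7, 2); dR² = 170
sL = 60/226 = 30/113
sR = 60/170 = 6/17
mL = 1/2·sL + 1/2·sR = 594/1921
mR = 1·sL + -1/2·sR = 171/1921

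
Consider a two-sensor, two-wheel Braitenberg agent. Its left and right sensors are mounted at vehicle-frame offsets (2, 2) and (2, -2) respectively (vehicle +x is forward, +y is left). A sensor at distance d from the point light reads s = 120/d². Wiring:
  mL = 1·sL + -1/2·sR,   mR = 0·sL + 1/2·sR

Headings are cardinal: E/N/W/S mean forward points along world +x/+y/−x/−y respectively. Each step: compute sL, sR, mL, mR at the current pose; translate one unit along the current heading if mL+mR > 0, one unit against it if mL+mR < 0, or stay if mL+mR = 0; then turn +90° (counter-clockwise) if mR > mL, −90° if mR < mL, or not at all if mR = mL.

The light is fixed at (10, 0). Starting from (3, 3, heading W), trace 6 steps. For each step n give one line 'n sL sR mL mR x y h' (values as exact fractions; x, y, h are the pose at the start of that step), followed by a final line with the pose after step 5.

0 60/41 60/53 1950/2173 30/53 3 3 W
1 24/25 120/61 -36/1525 60/61 2 3 N
2 15/13 15/17 315/442 15/34 2 4 W
3 120/157 24/17 156/2669 12/17 1 4 N
4 12/13 12/17 126/221 6/17 1 5 W
5 120/193 120/113 1980/21809 60/113 0 5 N
final 0 6 W

n=0: pose=(3,3,W); sL=60/41, sR=60/53; mL=1950/2173, mR=30/53; mL+mR=60/41 → advance +1; mR−mL=-720/2173 → turn -1·90°
n=1: pose=(2,3,N); sL=24/25, sR=120/61; mL=-36/1525, mR=60/61; mL+mR=24/25 → advance +1; mR−mL=1536/1525 → turn +1·90°
n=2: pose=(2,4,W); sL=15/13, sR=15/17; mL=315/442, mR=15/34; mL+mR=15/13 → advance +1; mR−mL=-60/221 → turn -1·90°
n=3: pose=(1,4,N); sL=120/157, sR=24/17; mL=156/2669, mR=12/17; mL+mR=120/157 → advance +1; mR−mL=1728/2669 → turn +1·90°
n=4: pose=(1,5,W); sL=12/13, sR=12/17; mL=126/221, mR=6/17; mL+mR=12/13 → advance +1; mR−mL=-48/221 → turn -1·90°
n=5: pose=(0,5,N); sL=120/193, sR=120/113; mL=1980/21809, mR=60/113; mL+mR=120/193 → advance +1; mR−mL=9600/21809 → turn +1·90°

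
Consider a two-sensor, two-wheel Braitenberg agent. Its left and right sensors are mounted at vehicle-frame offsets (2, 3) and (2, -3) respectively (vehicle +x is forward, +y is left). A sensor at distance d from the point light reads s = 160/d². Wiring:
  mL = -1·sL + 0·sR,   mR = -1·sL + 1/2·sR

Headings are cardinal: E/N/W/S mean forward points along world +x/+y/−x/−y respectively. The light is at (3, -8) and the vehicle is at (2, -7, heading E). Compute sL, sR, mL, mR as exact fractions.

left sensor world pos  = (4, -4); dL² = 17
right sensor world pos = (4, -10); dR² = 5
sL = 160/17 = 160/17
sR = 160/5 = 32
mL = -1·sL + 0·sR = -160/17
mR = -1·sL + 1/2·sR = 112/17

160/17 32 -160/17 112/17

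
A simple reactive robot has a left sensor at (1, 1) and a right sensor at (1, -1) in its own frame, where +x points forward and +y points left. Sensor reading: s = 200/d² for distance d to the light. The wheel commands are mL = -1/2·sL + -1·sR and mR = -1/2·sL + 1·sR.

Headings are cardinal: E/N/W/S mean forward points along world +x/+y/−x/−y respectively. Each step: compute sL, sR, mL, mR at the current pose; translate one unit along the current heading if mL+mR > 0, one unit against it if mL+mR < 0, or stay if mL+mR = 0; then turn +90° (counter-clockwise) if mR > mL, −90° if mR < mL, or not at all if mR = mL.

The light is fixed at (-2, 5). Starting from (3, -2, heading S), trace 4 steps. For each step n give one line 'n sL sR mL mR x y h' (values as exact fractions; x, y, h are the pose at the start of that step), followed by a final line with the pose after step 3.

n=0: pose=(3,-2,S); sL=2, sR=5/2; mL=-7/2, mR=3/2; mL+mR=-2 → advance -1; mR−mL=5 → turn +1·90°
n=1: pose=(3,-1,E); sL=200/61, sR=40/17; mL=-4140/1037, mR=740/1037; mL+mR=-200/61 → advance -1; mR−mL=80/17 → turn +1·90°
n=2: pose=(2,-1,N); sL=100/17, sR=4; mL=-118/17, mR=18/17; mL+mR=-100/17 → advance -1; mR−mL=8 → turn +1·90°
n=3: pose=(2,-2,W); sL=200/73, sR=40/9; mL=-3820/657, mR=2020/657; mL+mR=-200/73 → advance -1; mR−mL=80/9 → turn +1·90°

0 2 5/2 -7/2 3/2 3 -2 S
1 200/61 40/17 -4140/1037 740/1037 3 -1 E
2 100/17 4 -118/17 18/17 2 -1 N
3 200/73 40/9 -3820/657 2020/657 2 -2 W
final 3 -2 S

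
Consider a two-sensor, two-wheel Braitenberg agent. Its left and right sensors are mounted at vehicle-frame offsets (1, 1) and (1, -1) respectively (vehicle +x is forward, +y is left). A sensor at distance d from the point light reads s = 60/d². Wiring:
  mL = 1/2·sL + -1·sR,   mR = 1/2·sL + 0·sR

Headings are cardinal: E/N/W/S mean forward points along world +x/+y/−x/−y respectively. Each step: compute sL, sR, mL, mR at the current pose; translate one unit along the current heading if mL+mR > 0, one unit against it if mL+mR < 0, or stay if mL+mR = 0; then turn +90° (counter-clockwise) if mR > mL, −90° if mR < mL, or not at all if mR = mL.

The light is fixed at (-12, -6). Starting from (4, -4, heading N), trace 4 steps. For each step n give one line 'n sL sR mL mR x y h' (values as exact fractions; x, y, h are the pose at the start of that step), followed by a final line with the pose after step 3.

0 10/39 30/149 -425/5811 5/39 4 -4 N
1 60/229 60/241 -6510/55189 30/229 4 -3 W
2 3/13 3/10 -12/65 3/26 3 -3 S
3 60/281 12/53 -1782/14893 30/281 3 -2 E
final 2 -2 N

n=0: pose=(4,-4,N); sL=10/39, sR=30/149; mL=-425/5811, mR=5/39; mL+mR=320/5811 → advance +1; mR−mL=30/149 → turn +1·90°
n=1: pose=(4,-3,W); sL=60/229, sR=60/241; mL=-6510/55189, mR=30/229; mL+mR=720/55189 → advance +1; mR−mL=60/241 → turn +1·90°
n=2: pose=(3,-3,S); sL=3/13, sR=3/10; mL=-12/65, mR=3/26; mL+mR=-9/130 → advance -1; mR−mL=3/10 → turn +1·90°
n=3: pose=(3,-2,E); sL=60/281, sR=12/53; mL=-1782/14893, mR=30/281; mL+mR=-192/14893 → advance -1; mR−mL=12/53 → turn +1·90°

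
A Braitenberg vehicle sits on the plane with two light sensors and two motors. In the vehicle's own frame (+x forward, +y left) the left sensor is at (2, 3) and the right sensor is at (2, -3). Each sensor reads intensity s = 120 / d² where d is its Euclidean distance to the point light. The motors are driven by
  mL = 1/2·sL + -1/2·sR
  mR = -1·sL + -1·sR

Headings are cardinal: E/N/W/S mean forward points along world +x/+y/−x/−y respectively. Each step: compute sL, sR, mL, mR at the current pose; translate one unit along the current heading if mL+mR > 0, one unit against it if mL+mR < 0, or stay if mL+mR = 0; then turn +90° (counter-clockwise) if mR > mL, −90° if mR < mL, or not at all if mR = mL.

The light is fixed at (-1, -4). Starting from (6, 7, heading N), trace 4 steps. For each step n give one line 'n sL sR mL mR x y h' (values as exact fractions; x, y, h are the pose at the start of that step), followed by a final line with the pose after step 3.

n=0: pose=(6,7,N); sL=24/37, sR=120/269; mL=1008/9953, mR=-10896/9953; mL+mR=-9888/9953 → advance -1; mR−mL=-11904/9953 → turn -1·90°
n=1: pose=(6,6,E); sL=12/25, sR=12/13; mL=-72/325, mR=-456/325; mL+mR=-528/325 → advance -1; mR−mL=-384/325 → turn -1·90°
n=2: pose=(5,6,S); sL=24/29, sR=120/73; mL=-864/2117, mR=-5232/2117; mL+mR=-6096/2117 → advance -1; mR−mL=-4368/2117 → turn -1·90°
n=3: pose=(5,7,W); sL=3/2, sR=30/53; mL=99/212, mR=-219/106; mL+mR=-339/212 → advance -1; mR−mL=-537/212 → turn -1·90°

0 24/37 120/269 1008/9953 -10896/9953 6 7 N
1 12/25 12/13 -72/325 -456/325 6 6 E
2 24/29 120/73 -864/2117 -5232/2117 5 6 S
3 3/2 30/53 99/212 -219/106 5 7 W
final 6 7 N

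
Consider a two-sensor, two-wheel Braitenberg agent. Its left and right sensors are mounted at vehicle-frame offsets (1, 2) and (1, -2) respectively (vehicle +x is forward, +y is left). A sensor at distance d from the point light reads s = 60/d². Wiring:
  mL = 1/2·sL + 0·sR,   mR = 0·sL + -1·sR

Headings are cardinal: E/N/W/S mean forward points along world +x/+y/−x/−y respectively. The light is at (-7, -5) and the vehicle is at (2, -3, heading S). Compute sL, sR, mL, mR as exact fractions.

30/61 6/5 15/61 -6/5

left sensor world pos  = (4, -4); dL² = 122
right sensor world pos = (0, -4); dR² = 50
sL = 60/122 = 30/61
sR = 60/50 = 6/5
mL = 1/2·sL + 0·sR = 15/61
mR = 0·sL + -1·sR = -6/5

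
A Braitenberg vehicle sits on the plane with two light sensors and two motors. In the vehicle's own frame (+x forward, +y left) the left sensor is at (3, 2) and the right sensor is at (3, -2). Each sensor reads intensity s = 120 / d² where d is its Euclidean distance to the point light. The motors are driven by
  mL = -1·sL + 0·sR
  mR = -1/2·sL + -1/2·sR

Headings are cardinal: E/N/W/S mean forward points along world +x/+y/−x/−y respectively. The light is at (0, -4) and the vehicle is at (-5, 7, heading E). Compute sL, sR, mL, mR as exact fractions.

120/173 24/17 -120/173 -3096/2941

left sensor world pos  = (-2, 9); dL² = 173
right sensor world pos = (-2, 5); dR² = 85
sL = 120/173 = 120/173
sR = 120/85 = 24/17
mL = -1·sL + 0·sR = -120/173
mR = -1/2·sL + -1/2·sR = -3096/2941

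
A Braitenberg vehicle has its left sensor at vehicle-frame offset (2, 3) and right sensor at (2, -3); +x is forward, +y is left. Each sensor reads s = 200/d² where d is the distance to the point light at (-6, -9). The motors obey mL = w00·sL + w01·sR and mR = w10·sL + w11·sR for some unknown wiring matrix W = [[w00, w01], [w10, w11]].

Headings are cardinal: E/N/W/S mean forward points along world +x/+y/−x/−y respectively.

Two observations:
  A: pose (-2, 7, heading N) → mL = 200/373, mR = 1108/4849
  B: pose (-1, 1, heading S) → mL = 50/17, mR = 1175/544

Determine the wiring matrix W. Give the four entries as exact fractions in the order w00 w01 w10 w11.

0 1 -1/2 1

obs A: pose=(-2,7,N) → sL=8/13, sR=200/373, mL=200/373, mR=1108/4849
obs B: pose=(-1,1,S) → sL=25/16, sR=50/17, mL=50/17, mR=1175/544
sensor matrix S = [[8/13, 200/373], [25/16, 50/17]]; det S = 160275/164866
solve [mL_A; mL_B] = S·[w00; w01] and [mR_A; mR_B] = S·[w10; w11]:
  w00 = 0, w01 = 1, w10 = -1/2, w11 = 1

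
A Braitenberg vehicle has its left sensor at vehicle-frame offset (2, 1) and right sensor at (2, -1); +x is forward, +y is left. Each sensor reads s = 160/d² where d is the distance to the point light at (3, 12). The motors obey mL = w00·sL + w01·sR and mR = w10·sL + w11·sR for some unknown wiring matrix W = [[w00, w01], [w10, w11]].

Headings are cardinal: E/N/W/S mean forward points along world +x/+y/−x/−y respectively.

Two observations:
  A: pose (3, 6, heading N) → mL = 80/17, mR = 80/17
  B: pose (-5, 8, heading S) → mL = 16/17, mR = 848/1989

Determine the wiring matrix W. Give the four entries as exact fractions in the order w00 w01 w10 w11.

obs A: pose=(3,6,N) → sL=160/17, sR=160/17, mL=80/17, mR=80/17
obs B: pose=(-5,8,S) → sL=32/17, sR=160/117, mL=16/17, mR=848/1989
sensor matrix S = [[160/17, 160/17], [32/17, 160/117]]; det S = -163840/33813
solve [mL_A; mL_B] = S·[w00; w01] and [mR_A; mR_B] = S·[w10; w11]:
  w00 = 1/2, w01 = 0, w10 = -1/2, w11 = 1

1/2 0 -1/2 1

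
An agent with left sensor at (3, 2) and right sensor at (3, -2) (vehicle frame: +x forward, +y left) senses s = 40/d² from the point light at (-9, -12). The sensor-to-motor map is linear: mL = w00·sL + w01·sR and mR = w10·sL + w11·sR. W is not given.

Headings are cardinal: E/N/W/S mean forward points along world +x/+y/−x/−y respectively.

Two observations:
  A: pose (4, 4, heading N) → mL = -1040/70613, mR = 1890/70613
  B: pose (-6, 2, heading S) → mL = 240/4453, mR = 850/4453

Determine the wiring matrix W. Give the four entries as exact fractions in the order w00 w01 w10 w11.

obs A: pose=(4,4,N) → sL=20/241, sR=20/293, mL=-1040/70613, mR=1890/70613
obs B: pose=(-6,2,S) → sL=20/73, sR=20/61, mL=240/4453, mR=850/4453
sensor matrix S = [[20/241, 20/293], [20/73, 20/61]]; det S = 2675200/314439689
solve [mL_A; mL_B] = S·[w00; w01] and [mR_A; mR_B] = S·[w10; w11]:
  w00 = -1, w01 = 1, w10 = -1/2, w11 = 1

-1 1 -1/2 1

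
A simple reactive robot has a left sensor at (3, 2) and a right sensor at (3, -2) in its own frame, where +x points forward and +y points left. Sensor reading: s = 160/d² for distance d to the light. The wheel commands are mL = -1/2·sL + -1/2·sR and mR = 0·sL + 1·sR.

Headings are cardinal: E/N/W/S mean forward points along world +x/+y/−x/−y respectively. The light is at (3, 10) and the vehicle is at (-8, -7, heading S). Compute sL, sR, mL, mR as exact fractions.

left sensor world pos  = (-6, -10); dL² = 481
right sensor world pos = (-10, -10); dR² = 569
sL = 160/481 = 160/481
sR = 160/569 = 160/569
mL = -1/2·sL + -1/2·sR = -84000/273689
mR = 0·sL + 1·sR = 160/569

160/481 160/569 -84000/273689 160/569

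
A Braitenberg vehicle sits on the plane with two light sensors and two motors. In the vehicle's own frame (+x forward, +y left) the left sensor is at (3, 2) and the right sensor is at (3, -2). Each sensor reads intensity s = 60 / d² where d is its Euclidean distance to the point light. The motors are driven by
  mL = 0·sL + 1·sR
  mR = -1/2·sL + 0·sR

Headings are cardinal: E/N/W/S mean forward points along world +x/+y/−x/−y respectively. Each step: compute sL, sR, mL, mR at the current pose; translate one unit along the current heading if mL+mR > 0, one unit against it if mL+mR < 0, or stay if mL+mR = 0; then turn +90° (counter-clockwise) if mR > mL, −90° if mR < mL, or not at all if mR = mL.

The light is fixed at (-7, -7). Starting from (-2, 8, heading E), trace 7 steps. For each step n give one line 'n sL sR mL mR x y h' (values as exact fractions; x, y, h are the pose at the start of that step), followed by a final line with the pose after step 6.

0 60/353 60/233 60/233 -30/353 -2 8 E
1 15/52 3/8 3/8 -15/104 -1 8 S
2 20/51 12/53 12/53 -10/51 -1 7 W
3 30/149 30/169 30/169 -15/149 -2 7 N
4 60/353 60/233 60/233 -30/353 -2 8 E
5 15/52 3/8 3/8 -15/104 -1 8 S
6 20/51 12/53 12/53 -10/51 -1 7 W
final -2 7 N

n=0: pose=(-2,8,E); sL=60/353, sR=60/233; mL=60/233, mR=-30/353; mL+mR=14190/82249 → advance +1; mR−mL=-28170/82249 → turn -1·90°
n=1: pose=(-1,8,S); sL=15/52, sR=3/8; mL=3/8, mR=-15/104; mL+mR=3/13 → advance +1; mR−mL=-27/52 → turn -1·90°
n=2: pose=(-1,7,W); sL=20/51, sR=12/53; mL=12/53, mR=-10/51; mL+mR=82/2703 → advance +1; mR−mL=-1142/2703 → turn -1·90°
n=3: pose=(-2,7,N); sL=30/149, sR=30/169; mL=30/169, mR=-15/149; mL+mR=1935/25181 → advance +1; mR−mL=-7005/25181 → turn -1·90°
n=4: pose=(-2,8,E); sL=60/353, sR=60/233; mL=60/233, mR=-30/353; mL+mR=14190/82249 → advance +1; mR−mL=-28170/82249 → turn -1·90°
n=5: pose=(-1,8,S); sL=15/52, sR=3/8; mL=3/8, mR=-15/104; mL+mR=3/13 → advance +1; mR−mL=-27/52 → turn -1·90°
n=6: pose=(-1,7,W); sL=20/51, sR=12/53; mL=12/53, mR=-10/51; mL+mR=82/2703 → advance +1; mR−mL=-1142/2703 → turn -1·90°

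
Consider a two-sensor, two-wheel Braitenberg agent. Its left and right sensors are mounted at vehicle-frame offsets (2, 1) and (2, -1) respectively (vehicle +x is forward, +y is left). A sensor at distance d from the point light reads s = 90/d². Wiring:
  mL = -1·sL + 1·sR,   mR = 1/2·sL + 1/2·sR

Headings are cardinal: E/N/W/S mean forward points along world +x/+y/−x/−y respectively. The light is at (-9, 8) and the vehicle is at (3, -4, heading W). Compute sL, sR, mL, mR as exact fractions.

90/269 90/221 4320/59449 22050/59449

left sensor world pos  = (1, -5); dL² = 269
right sensor world pos = (1, -3); dR² = 221
sL = 90/269 = 90/269
sR = 90/221 = 90/221
mL = -1·sL + 1·sR = 4320/59449
mR = 1/2·sL + 1/2·sR = 22050/59449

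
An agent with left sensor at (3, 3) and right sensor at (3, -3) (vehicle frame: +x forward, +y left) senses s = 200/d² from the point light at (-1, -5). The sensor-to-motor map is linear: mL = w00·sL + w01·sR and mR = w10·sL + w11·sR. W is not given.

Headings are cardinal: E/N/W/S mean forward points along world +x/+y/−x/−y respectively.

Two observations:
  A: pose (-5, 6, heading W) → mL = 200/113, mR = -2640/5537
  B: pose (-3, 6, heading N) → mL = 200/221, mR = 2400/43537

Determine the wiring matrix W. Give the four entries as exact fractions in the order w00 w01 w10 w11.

obs A: pose=(-5,6,W) → sL=200/113, sR=40/49, mL=200/113, mR=-2640/5537
obs B: pose=(-3,6,N) → sL=200/221, sR=200/197, mL=200/221, mR=2400/43537
sensor matrix S = [[200/113, 40/49], [200/221, 200/197]]; det S = 255072000/241064369
solve [mL_A; mL_B] = S·[w00; w01] and [mR_A; mR_B] = S·[w10; w11]:
  w00 = 1, w01 = 0, w10 = -1/2, w11 = 1/2

1 0 -1/2 1/2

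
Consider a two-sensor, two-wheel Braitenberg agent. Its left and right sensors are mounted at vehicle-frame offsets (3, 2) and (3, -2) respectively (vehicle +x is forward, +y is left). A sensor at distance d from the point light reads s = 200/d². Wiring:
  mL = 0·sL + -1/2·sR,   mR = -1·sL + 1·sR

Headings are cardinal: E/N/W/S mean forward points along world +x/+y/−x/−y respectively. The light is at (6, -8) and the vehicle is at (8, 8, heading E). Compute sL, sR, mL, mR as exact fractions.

left sensor world pos  = (11, 10); dL² = 349
right sensor world pos = (11, 6); dR² = 221
sL = 200/349 = 200/349
sR = 200/221 = 200/221
mL = 0·sL + -1/2·sR = -100/221
mR = -1·sL + 1·sR = 25600/77129

200/349 200/221 -100/221 25600/77129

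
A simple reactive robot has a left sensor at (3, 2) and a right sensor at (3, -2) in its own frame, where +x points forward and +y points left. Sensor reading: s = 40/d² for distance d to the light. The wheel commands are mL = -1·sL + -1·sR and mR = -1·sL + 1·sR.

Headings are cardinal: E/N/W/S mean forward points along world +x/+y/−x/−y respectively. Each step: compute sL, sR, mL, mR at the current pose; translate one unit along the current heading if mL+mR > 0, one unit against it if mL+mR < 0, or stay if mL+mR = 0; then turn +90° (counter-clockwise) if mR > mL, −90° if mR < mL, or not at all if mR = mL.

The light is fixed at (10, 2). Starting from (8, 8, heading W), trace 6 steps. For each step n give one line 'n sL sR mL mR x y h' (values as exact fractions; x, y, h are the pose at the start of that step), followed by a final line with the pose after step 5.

n=0: pose=(8,8,W); sL=40/41, sR=40/89; mL=-5200/3649, mR=-1920/3649; mL+mR=-80/41 → advance -1; mR−mL=80/89 → turn +1·90°
n=1: pose=(9,8,S); sL=4, sR=20/9; mL=-56/9, mR=-16/9; mL+mR=-8 → advance -1; mR−mL=40/9 → turn +1·90°
n=2: pose=(9,9,E); sL=8/17, sR=40/29; mL=-912/493, mR=448/493; mL+mR=-16/17 → advance -1; mR−mL=80/29 → turn +1·90°
n=3: pose=(8,9,N); sL=10/29, sR=2/5; mL=-108/145, mR=8/145; mL+mR=-20/29 → advance -1; mR−mL=4/5 → turn +1·90°
n=4: pose=(8,8,W); sL=40/41, sR=40/89; mL=-5200/3649, mR=-1920/3649; mL+mR=-80/41 → advance -1; mR−mL=80/89 → turn +1·90°
n=5: pose=(9,8,S); sL=4, sR=20/9; mL=-56/9, mR=-16/9; mL+mR=-8 → advance -1; mR−mL=40/9 → turn +1·90°

0 40/41 40/89 -5200/3649 -1920/3649 8 8 W
1 4 20/9 -56/9 -16/9 9 8 S
2 8/17 40/29 -912/493 448/493 9 9 E
3 10/29 2/5 -108/145 8/145 8 9 N
4 40/41 40/89 -5200/3649 -1920/3649 8 8 W
5 4 20/9 -56/9 -16/9 9 8 S
final 9 9 E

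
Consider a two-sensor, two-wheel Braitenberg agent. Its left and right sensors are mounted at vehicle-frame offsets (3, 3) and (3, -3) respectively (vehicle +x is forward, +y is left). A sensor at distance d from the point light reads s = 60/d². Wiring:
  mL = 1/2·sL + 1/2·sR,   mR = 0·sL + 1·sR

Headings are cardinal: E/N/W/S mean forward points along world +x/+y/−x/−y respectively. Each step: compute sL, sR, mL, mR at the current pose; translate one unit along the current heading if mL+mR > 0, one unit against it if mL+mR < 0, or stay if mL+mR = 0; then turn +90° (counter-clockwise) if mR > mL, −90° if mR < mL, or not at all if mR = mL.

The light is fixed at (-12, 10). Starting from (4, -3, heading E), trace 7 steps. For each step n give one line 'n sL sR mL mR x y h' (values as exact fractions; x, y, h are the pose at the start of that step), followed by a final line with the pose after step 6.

0 60/461 60/617 32340/284437 60/617 4 -3 E
1 15/164 15/113 4155/37064 15/113 5 -3 S
2 60/521 60/689 36300/358969 60/689 5 -4 E
3 6/73 30/257 1866/18761 30/257 6 -4 S
4 4/39 4/51 20/221 4/51 6 -5 E
5 15/202 3/29 1041/11716 3/29 7 -5 S
6 60/653 12/169 8988/110357 12/169 7 -6 E
final 8 -6 S

n=0: pose=(4,-3,E); sL=60/461, sR=60/617; mL=32340/284437, mR=60/617; mL+mR=60000/284437 → advance +1; mR−mL=-4680/284437 → turn -1·90°
n=1: pose=(5,-3,S); sL=15/164, sR=15/113; mL=4155/37064, mR=15/113; mL+mR=9075/37064 → advance +1; mR−mL=765/37064 → turn +1·90°
n=2: pose=(5,-4,E); sL=60/521, sR=60/689; mL=36300/358969, mR=60/689; mL+mR=67560/358969 → advance +1; mR−mL=-5040/358969 → turn -1·90°
n=3: pose=(6,-4,S); sL=6/73, sR=30/257; mL=1866/18761, mR=30/257; mL+mR=4056/18761 → advance +1; mR−mL=324/18761 → turn +1·90°
n=4: pose=(6,-5,E); sL=4/39, sR=4/51; mL=20/221, mR=4/51; mL+mR=112/663 → advance +1; mR−mL=-8/663 → turn -1·90°
n=5: pose=(7,-5,S); sL=15/202, sR=3/29; mL=1041/11716, mR=3/29; mL+mR=2253/11716 → advance +1; mR−mL=171/11716 → turn +1·90°
n=6: pose=(7,-6,E); sL=60/653, sR=12/169; mL=8988/110357, mR=12/169; mL+mR=16824/110357 → advance +1; mR−mL=-1152/110357 → turn -1·90°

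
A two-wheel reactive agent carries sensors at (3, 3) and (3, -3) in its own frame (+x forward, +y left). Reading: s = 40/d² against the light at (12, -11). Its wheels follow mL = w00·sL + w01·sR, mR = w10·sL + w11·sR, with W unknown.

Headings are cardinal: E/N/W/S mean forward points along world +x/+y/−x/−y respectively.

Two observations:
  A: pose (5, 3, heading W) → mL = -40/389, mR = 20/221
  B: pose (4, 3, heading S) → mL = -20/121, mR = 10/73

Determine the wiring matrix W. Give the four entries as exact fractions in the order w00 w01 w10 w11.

obs A: pose=(5,3,W) → sL=40/221, sR=40/389, mL=-40/389, mR=20/221
obs B: pose=(4,3,S) → sL=20/73, sR=20/121, mL=-20/121, mR=10/73
sensor matrix S = [[40/221, 40/389], [20/73, 20/121]]; det S = 1324800/759364177
solve [mL_A; mL_B] = S·[w00; w01] and [mR_A; mR_B] = S·[w10; w11]:
  w00 = 0, w01 = -1, w10 = 1/2, w11 = 0

0 -1 1/2 0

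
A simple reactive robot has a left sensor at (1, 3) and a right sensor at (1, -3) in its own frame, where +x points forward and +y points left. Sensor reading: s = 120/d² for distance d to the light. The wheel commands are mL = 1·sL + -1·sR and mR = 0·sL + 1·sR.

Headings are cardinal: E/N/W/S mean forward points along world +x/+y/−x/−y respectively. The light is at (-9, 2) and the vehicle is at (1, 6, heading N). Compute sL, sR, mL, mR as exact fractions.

left sensor world pos  = (-2, 7); dL² = 74
right sensor world pos = (4, 7); dR² = 194
sL = 120/74 = 60/37
sR = 120/194 = 60/97
mL = 1·sL + -1·sR = 3600/3589
mR = 0·sL + 1·sR = 60/97

60/37 60/97 3600/3589 60/97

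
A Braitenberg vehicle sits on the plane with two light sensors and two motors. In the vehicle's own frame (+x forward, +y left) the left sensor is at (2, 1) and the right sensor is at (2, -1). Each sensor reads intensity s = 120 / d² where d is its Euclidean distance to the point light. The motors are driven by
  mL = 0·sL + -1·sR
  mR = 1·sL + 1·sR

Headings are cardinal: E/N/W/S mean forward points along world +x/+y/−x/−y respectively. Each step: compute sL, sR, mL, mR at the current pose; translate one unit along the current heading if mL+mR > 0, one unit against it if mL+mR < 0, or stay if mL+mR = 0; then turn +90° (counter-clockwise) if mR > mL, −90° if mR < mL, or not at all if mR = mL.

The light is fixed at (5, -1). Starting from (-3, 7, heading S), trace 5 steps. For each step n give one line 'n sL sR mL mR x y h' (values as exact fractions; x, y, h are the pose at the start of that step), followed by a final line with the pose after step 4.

0 24/17 40/39 -40/39 1616/663 -3 7 S
1 6/5 5/3 -5/3 43/15 -3 6 E
2 24/29 40/39 -40/39 2096/1131 -2 6 N
3 12/13 20/27 -20/27 584/351 -2 7 W
4 24/17 40/39 -40/39 1616/663 -3 7 S
final -3 6 E

n=0: pose=(-3,7,S); sL=24/17, sR=40/39; mL=-40/39, mR=1616/663; mL+mR=24/17 → advance +1; mR−mL=2296/663 → turn +1·90°
n=1: pose=(-3,6,E); sL=6/5, sR=5/3; mL=-5/3, mR=43/15; mL+mR=6/5 → advance +1; mR−mL=68/15 → turn +1·90°
n=2: pose=(-2,6,N); sL=24/29, sR=40/39; mL=-40/39, mR=2096/1131; mL+mR=24/29 → advance +1; mR−mL=3256/1131 → turn +1·90°
n=3: pose=(-2,7,W); sL=12/13, sR=20/27; mL=-20/27, mR=584/351; mL+mR=12/13 → advance +1; mR−mL=844/351 → turn +1·90°
n=4: pose=(-3,7,S); sL=24/17, sR=40/39; mL=-40/39, mR=1616/663; mL+mR=24/17 → advance +1; mR−mL=2296/663 → turn +1·90°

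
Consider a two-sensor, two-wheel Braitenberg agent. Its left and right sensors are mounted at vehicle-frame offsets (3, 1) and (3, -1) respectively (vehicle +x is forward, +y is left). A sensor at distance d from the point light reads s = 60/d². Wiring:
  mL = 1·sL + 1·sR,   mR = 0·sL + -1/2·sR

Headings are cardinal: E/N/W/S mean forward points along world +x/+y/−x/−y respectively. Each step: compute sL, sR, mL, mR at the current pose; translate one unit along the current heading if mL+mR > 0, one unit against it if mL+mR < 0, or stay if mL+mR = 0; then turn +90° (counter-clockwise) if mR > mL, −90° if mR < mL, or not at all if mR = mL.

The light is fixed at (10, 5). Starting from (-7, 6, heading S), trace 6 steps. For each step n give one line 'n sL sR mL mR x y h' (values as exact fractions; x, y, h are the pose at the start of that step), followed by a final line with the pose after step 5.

n=0: pose=(-7,6,S); sL=3/13, sR=15/82; mL=441/1066, mR=-15/164; mL+mR=687/2132 → advance +1; mR−mL=-1077/2132 → turn -1·90°
n=1: pose=(-7,5,W); sL=60/401, sR=60/401; mL=120/401, mR=-30/401; mL+mR=90/401 → advance +1; mR−mL=-150/401 → turn -1·90°
n=2: pose=(-8,5,N); sL=6/37, sR=30/149; mL=2004/5513, mR=-15/149; mL+mR=1449/5513 → advance +1; mR−mL=-2559/5513 → turn -1·90°
n=3: pose=(-8,6,E); sL=60/229, sR=4/15; mL=1816/3435, mR=-2/15; mL+mR=1358/3435 → advance +1; mR−mL=-758/1145 → turn -1·90°
n=4: pose=(-7,6,S); sL=3/13, sR=15/82; mL=441/1066, mR=-15/164; mL+mR=687/2132 → advance +1; mR−mL=-1077/2132 → turn -1·90°
n=5: pose=(-7,5,W); sL=60/401, sR=60/401; mL=120/401, mR=-30/401; mL+mR=90/401 → advance +1; mR−mL=-150/401 → turn -1·90°

0 3/13 15/82 441/1066 -15/164 -7 6 S
1 60/401 60/401 120/401 -30/401 -7 5 W
2 6/37 30/149 2004/5513 -15/149 -8 5 N
3 60/229 4/15 1816/3435 -2/15 -8 6 E
4 3/13 15/82 441/1066 -15/164 -7 6 S
5 60/401 60/401 120/401 -30/401 -7 5 W
final -8 5 N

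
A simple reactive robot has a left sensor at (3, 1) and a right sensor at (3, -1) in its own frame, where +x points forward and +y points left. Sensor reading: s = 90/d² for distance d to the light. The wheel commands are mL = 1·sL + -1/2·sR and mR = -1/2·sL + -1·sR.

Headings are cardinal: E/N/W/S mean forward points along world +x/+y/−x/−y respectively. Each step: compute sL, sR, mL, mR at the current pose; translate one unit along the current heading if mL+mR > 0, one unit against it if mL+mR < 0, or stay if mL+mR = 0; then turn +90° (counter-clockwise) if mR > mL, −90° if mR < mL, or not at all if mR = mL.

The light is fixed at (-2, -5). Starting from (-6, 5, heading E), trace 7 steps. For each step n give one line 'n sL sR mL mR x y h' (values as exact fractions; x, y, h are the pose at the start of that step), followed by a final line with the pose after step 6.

0 45/61 45/41 945/5002 -7335/5002 -6 5 E
1 18/13 18/17 189/221 -387/221 -7 5 S
2 45/82 45/104 2835/8528 -3015/4264 -7 6 W
3 90/221 18/41 1701/9061 -5823/9061 -6 6 N
4 45/61 45/41 945/5002 -7335/5002 -6 5 E
5 18/13 18/17 189/221 -387/221 -7 5 S
6 45/82 45/104 2835/8528 -3015/4264 -7 6 W
final -6 6 N

n=0: pose=(-6,5,E); sL=45/61, sR=45/41; mL=945/5002, mR=-7335/5002; mL+mR=-3195/2501 → advance -1; mR−mL=-4140/2501 → turn -1·90°
n=1: pose=(-7,5,S); sL=18/13, sR=18/17; mL=189/221, mR=-387/221; mL+mR=-198/221 → advance -1; mR−mL=-576/221 → turn -1·90°
n=2: pose=(-7,6,W); sL=45/82, sR=45/104; mL=2835/8528, mR=-3015/4264; mL+mR=-3195/8528 → advance -1; mR−mL=-8865/8528 → turn -1·90°
n=3: pose=(-6,6,N); sL=90/221, sR=18/41; mL=1701/9061, mR=-5823/9061; mL+mR=-4122/9061 → advance -1; mR−mL=-7524/9061 → turn -1·90°
n=4: pose=(-6,5,E); sL=45/61, sR=45/41; mL=945/5002, mR=-7335/5002; mL+mR=-3195/2501 → advance -1; mR−mL=-4140/2501 → turn -1·90°
n=5: pose=(-7,5,S); sL=18/13, sR=18/17; mL=189/221, mR=-387/221; mL+mR=-198/221 → advance -1; mR−mL=-576/221 → turn -1·90°
n=6: pose=(-7,6,W); sL=45/82, sR=45/104; mL=2835/8528, mR=-3015/4264; mL+mR=-3195/8528 → advance -1; mR−mL=-8865/8528 → turn -1·90°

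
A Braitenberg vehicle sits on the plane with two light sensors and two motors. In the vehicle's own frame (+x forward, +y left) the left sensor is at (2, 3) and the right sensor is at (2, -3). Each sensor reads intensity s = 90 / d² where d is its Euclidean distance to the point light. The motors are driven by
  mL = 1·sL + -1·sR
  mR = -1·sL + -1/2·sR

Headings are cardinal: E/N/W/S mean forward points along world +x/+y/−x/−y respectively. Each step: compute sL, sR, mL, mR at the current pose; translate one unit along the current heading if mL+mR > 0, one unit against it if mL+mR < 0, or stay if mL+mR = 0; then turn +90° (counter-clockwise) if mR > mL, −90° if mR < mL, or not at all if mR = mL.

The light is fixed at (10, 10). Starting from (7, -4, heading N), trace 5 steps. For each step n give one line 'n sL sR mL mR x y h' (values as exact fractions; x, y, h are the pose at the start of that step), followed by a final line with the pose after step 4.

0 1/2 5/8 -1/8 -13/16 7 -4 N
1 18/29 18/65 648/1885 -1431/1885 7 -5 E
2 9/29 45/169 216/4901 -4347/9802 6 -5 S
3 18/65 90/157 -3024/10205 -5751/10205 6 -4 W
4 1/2 5/8 -1/8 -13/16 7 -4 N
final 7 -5 E

n=0: pose=(7,-4,N); sL=1/2, sR=5/8; mL=-1/8, mR=-13/16; mL+mR=-15/16 → advance -1; mR−mL=-11/16 → turn -1·90°
n=1: pose=(7,-5,E); sL=18/29, sR=18/65; mL=648/1885, mR=-1431/1885; mL+mR=-27/65 → advance -1; mR−mL=-2079/1885 → turn -1·90°
n=2: pose=(6,-5,S); sL=9/29, sR=45/169; mL=216/4901, mR=-4347/9802; mL+mR=-135/338 → advance -1; mR−mL=-4779/9802 → turn -1·90°
n=3: pose=(6,-4,W); sL=18/65, sR=90/157; mL=-3024/10205, mR=-5751/10205; mL+mR=-135/157 → advance -1; mR−mL=-2727/10205 → turn -1·90°
n=4: pose=(7,-4,N); sL=1/2, sR=5/8; mL=-1/8, mR=-13/16; mL+mR=-15/16 → advance -1; mR−mL=-11/16 → turn -1·90°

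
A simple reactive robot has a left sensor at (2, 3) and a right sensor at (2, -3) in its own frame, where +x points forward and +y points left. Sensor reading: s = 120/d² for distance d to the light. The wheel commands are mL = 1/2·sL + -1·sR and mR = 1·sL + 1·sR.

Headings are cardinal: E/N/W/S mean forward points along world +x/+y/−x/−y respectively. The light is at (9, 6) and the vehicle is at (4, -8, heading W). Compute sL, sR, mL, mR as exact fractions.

left sensor world pos  = (2, -11); dL² = 338
right sensor world pos = (2, -5); dR² = 170
sL = 120/338 = 60/169
sR = 120/170 = 12/17
mL = 1/2·sL + -1·sR = -1518/2873
mR = 1·sL + 1·sR = 3048/2873

60/169 12/17 -1518/2873 3048/2873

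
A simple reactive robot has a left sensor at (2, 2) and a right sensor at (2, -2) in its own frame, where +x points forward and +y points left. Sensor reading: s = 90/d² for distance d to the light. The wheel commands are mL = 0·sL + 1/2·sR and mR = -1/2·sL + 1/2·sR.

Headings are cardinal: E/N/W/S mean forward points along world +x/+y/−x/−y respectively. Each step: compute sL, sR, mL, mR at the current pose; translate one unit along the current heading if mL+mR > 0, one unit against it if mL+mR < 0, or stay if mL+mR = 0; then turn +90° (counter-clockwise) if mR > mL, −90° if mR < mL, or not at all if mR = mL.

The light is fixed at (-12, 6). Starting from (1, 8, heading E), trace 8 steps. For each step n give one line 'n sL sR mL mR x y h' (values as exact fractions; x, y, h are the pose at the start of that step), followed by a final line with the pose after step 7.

0 90/241 2/5 1/5 16/1205 1 8 E
1 45/128 5/8 5/16 35/256 2 8 S
2 18/29 10/17 5/17 -8/493 2 7 W
3 9/13 5/13 5/26 -2/13 1 7 N
4 90/241 2/5 1/5 16/1205 1 8 E
5 45/128 5/8 5/16 35/256 2 8 S
6 18/29 10/17 5/17 -8/493 2 7 W
7 9/13 5/13 5/26 -2/13 1 7 N
final 1 8 E

n=0: pose=(1,8,E); sL=90/241, sR=2/5; mL=1/5, mR=16/1205; mL+mR=257/1205 → advance +1; mR−mL=-45/241 → turn -1·90°
n=1: pose=(2,8,S); sL=45/128, sR=5/8; mL=5/16, mR=35/256; mL+mR=115/256 → advance +1; mR−mL=-45/256 → turn -1·90°
n=2: pose=(2,7,W); sL=18/29, sR=10/17; mL=5/17, mR=-8/493; mL+mR=137/493 → advance +1; mR−mL=-9/29 → turn -1·90°
n=3: pose=(1,7,N); sL=9/13, sR=5/13; mL=5/26, mR=-2/13; mL+mR=1/26 → advance +1; mR−mL=-9/26 → turn -1·90°
n=4: pose=(1,8,E); sL=90/241, sR=2/5; mL=1/5, mR=16/1205; mL+mR=257/1205 → advance +1; mR−mL=-45/241 → turn -1·90°
n=5: pose=(2,8,S); sL=45/128, sR=5/8; mL=5/16, mR=35/256; mL+mR=115/256 → advance +1; mR−mL=-45/256 → turn -1·90°
n=6: pose=(2,7,W); sL=18/29, sR=10/17; mL=5/17, mR=-8/493; mL+mR=137/493 → advance +1; mR−mL=-9/29 → turn -1·90°
n=7: pose=(1,7,N); sL=9/13, sR=5/13; mL=5/26, mR=-2/13; mL+mR=1/26 → advance +1; mR−mL=-9/26 → turn -1·90°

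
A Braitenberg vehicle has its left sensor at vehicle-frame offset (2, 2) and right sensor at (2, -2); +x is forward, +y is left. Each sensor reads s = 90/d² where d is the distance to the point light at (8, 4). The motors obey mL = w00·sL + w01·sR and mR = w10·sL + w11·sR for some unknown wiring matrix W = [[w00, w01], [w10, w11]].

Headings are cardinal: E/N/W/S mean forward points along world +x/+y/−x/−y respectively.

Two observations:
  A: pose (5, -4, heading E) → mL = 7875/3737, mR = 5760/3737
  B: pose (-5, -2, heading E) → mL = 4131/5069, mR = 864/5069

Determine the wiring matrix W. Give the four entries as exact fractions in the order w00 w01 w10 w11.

obs A: pose=(5,-4,E) → sL=90/37, sR=90/101, mL=7875/3737, mR=5760/3737
obs B: pose=(-5,-2,E) → sL=90/137, sR=18/37, mL=4131/5069, mR=864/5069
sensor matrix S = [[90/37, 90/101], [90/137, 18/37]]; det S = 11327040/18942853
solve [mL_A; mL_B] = S·[w00; w01] and [mR_A; mR_B] = S·[w10; w11]:
  w00 = 1/2, w01 = 1, w10 = 1, w11 = -1

1/2 1 1 -1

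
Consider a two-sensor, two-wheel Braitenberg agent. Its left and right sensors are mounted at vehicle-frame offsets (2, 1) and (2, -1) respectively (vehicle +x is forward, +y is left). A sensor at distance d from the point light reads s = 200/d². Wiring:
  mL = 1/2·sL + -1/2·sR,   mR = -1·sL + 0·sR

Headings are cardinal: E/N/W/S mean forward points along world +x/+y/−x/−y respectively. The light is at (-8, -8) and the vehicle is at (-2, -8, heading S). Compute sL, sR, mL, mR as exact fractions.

200/53 200/29 -2400/1537 -200/53

left sensor world pos  = (-1, -10); dL² = 53
right sensor world pos = (-3, -10); dR² = 29
sL = 200/53 = 200/53
sR = 200/29 = 200/29
mL = 1/2·sL + -1/2·sR = -2400/1537
mR = -1·sL + 0·sR = -200/53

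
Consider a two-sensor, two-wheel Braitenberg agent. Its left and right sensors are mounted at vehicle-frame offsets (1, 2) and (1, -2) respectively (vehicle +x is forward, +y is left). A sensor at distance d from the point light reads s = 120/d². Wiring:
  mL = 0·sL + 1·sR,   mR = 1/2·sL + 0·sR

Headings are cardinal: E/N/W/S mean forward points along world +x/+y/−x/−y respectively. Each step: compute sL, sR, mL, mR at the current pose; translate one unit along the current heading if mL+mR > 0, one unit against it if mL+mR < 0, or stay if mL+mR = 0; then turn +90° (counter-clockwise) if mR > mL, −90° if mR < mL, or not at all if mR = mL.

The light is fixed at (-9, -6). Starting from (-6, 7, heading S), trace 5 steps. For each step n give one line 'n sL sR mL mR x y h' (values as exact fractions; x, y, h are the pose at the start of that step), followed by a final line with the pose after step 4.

0 120/169 24/29 24/29 60/169 -6 7 S
1 15/13 3/5 3/5 15/26 -6 6 W
2 120/169 24/37 24/37 60/169 -7 6 N
3 20/39 12/13 12/13 10/39 -7 7 E
4 120/169 24/29 24/29 60/169 -6 7 S
final -6 6 W

n=0: pose=(-6,7,S); sL=120/169, sR=24/29; mL=24/29, mR=60/169; mL+mR=5796/4901 → advance +1; mR−mL=-2316/4901 → turn -1·90°
n=1: pose=(-6,6,W); sL=15/13, sR=3/5; mL=3/5, mR=15/26; mL+mR=153/130 → advance +1; mR−mL=-3/130 → turn -1·90°
n=2: pose=(-7,6,N); sL=120/169, sR=24/37; mL=24/37, mR=60/169; mL+mR=6276/6253 → advance +1; mR−mL=-1836/6253 → turn -1·90°
n=3: pose=(-7,7,E); sL=20/39, sR=12/13; mL=12/13, mR=10/39; mL+mR=46/39 → advance +1; mR−mL=-2/3 → turn -1·90°
n=4: pose=(-6,7,S); sL=120/169, sR=24/29; mL=24/29, mR=60/169; mL+mR=5796/4901 → advance +1; mR−mL=-2316/4901 → turn -1·90°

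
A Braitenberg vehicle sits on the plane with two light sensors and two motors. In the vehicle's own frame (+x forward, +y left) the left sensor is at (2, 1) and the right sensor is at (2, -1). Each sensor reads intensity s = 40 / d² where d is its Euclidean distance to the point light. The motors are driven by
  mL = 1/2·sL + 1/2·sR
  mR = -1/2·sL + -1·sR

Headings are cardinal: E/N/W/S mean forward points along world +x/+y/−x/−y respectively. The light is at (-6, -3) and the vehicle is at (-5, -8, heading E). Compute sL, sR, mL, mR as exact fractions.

8/5 8/9 56/45 -76/45

left sensor world pos  = (-3, -7); dL² = 25
right sensor world pos = (-3, -9); dR² = 45
sL = 40/25 = 8/5
sR = 40/45 = 8/9
mL = 1/2·sL + 1/2·sR = 56/45
mR = -1/2·sL + -1·sR = -76/45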